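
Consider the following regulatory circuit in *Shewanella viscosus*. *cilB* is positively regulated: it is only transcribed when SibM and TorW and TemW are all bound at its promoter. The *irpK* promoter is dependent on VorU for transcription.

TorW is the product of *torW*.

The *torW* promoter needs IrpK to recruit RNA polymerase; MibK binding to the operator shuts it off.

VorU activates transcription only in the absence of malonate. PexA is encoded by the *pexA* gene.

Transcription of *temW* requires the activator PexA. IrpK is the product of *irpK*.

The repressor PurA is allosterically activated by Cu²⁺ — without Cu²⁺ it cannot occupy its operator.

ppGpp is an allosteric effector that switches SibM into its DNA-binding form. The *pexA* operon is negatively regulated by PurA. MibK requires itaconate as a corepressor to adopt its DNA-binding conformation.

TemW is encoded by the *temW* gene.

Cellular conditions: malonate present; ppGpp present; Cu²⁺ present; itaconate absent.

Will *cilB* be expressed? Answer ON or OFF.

ppGpp is present, so SibM is active.
Itaconate is absent, so MibK is inactive.
Malonate is present, so VorU is inactive.
Required activator VorU is absent, so *irpK* is not transcribed.
So IrpK is not produced.
Required activator IrpK is absent, so *torW* is not transcribed.
So TorW is not produced.
Cu²⁺ is present, so PurA is active.
With repressor PurA bound, *pexA* is not transcribed.
So PexA is not produced.
Required activator PexA is absent, so *temW* is not transcribed.
So TemW is not produced.
Required activator TorW is absent, so *cilB* is not transcribed.

OFF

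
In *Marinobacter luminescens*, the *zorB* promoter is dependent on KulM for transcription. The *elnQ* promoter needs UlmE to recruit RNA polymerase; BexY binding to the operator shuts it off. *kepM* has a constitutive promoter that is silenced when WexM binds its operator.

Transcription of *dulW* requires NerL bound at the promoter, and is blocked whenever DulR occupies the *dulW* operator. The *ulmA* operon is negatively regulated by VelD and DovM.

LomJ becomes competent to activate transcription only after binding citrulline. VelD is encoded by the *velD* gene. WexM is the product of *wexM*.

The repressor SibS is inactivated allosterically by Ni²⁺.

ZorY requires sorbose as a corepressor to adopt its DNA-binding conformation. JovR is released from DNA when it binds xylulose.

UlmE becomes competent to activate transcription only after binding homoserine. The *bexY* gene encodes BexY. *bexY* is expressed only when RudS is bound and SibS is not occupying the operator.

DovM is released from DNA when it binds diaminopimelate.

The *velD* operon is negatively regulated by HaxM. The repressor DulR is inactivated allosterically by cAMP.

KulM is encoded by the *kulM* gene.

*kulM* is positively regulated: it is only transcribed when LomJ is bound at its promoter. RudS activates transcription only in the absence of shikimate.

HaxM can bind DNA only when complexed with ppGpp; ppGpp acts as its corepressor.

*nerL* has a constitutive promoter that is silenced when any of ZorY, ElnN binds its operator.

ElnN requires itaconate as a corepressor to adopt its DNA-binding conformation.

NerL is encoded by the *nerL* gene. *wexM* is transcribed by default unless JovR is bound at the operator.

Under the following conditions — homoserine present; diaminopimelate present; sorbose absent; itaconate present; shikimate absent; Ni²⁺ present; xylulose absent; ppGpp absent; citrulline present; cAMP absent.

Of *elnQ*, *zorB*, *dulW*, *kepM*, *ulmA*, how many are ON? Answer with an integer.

Ni²⁺ is present, so SibS is inactive.
Shikimate is absent, so RudS is active.
No repressor is bound and RudS is active, so *bexY* is transcribed.
So BexY is produced and active.
Homoserine is present, so UlmE is active.
With repressor BexY bound, *elnQ* is not transcribed.
→ *elnQ* is OFF.
Citrulline is present, so LomJ is active.
No repressor is bound and LomJ is active, so *kulM* is transcribed.
So KulM is produced and active.
No repressor is bound and KulM is active, so *zorB* is transcribed.
→ *zorB* is ON.
Sorbose is absent, so ZorY is inactive.
Itaconate is present, so ElnN is active.
With repressor ElnN bound, *nerL* is not transcribed.
So NerL is not produced.
cAMP is absent, so DulR is active.
With repressor DulR bound, *dulW* is not transcribed.
→ *dulW* is OFF.
Xylulose is absent, so JovR is active.
With repressor JovR bound, *wexM* is not transcribed.
So WexM is not produced.
With no repressor bound, *kepM* is transcribed.
→ *kepM* is ON.
ppGpp is absent, so HaxM is inactive.
With no repressor bound, *velD* is transcribed.
So VelD is produced and active.
Diaminopimelate is present, so DovM is inactive.
With repressor VelD bound, *ulmA* is not transcribed.
→ *ulmA* is OFF.
2 of the 5 genes are transcribed.

2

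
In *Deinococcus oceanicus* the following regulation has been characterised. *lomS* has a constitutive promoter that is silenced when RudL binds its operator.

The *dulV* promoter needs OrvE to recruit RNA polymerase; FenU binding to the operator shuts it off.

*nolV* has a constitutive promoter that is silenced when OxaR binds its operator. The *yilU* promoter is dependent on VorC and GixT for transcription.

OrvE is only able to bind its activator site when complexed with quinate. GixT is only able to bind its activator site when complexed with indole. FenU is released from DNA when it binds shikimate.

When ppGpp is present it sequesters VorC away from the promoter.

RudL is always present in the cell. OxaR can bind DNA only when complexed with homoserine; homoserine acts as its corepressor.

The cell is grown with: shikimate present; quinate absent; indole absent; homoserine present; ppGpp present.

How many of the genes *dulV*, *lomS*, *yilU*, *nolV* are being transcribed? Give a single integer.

0

Shikimate is present, so FenU is inactive.
Quinate is absent, so OrvE is inactive.
Required activator OrvE is absent, so *dulV* is not transcribed.
→ *dulV* is OFF.
RudL is produced constitutively and is active.
With repressor RudL bound, *lomS* is not transcribed.
→ *lomS* is OFF.
ppGpp is present, so VorC is inactive.
Indole is absent, so GixT is inactive.
Required activator VorC is absent, so *yilU* is not transcribed.
→ *yilU* is OFF.
Homoserine is present, so OxaR is active.
With repressor OxaR bound, *nolV* is not transcribed.
→ *nolV* is OFF.
0 of the 4 genes are transcribed.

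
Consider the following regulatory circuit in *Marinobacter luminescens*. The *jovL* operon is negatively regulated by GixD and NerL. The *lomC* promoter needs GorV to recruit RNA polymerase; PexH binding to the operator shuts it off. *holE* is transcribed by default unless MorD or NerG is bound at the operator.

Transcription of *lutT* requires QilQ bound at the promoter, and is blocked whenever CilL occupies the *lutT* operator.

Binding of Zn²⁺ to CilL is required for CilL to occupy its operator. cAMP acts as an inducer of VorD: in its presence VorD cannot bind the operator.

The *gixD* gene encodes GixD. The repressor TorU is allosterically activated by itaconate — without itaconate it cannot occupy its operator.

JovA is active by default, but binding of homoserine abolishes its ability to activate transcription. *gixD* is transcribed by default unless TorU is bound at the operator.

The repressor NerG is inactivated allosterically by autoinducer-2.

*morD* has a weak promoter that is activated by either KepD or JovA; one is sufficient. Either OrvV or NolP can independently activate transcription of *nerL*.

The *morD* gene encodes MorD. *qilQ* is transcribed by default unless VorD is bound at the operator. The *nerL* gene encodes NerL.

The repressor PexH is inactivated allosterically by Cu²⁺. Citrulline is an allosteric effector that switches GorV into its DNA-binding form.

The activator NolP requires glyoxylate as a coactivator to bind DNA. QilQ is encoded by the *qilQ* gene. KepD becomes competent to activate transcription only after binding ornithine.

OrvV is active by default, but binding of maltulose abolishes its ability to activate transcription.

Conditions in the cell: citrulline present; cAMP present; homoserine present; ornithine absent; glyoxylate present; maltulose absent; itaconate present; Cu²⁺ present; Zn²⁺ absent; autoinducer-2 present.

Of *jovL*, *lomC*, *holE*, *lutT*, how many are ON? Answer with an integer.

3

Itaconate is present, so TorU is active.
With repressor TorU bound, *gixD* is not transcribed.
So GixD is not produced.
Maltulose is absent, so OrvV is active.
Glyoxylate is present, so NolP is active.
Activator OrvV is present, so *nerL* is transcribed.
So NerL is produced and active.
With repressor NerL bound, *jovL* is not transcribed.
→ *jovL* is OFF.
Cu²⁺ is present, so PexH is inactive.
Citrulline is present, so GorV is active.
No repressor is bound and GorV is active, so *lomC* is transcribed.
→ *lomC* is ON.
Ornithine is absent, so KepD is inactive.
Homoserine is present, so JovA is inactive.
No activator is available at the *morD* promoter, so *morD* is not transcribed.
So MorD is not produced.
Autoinducer-2 is present, so NerG is inactive.
With no repressor bound, *holE* is transcribed.
→ *holE* is ON.
cAMP is present, so VorD is inactive.
With no repressor bound, *qilQ* is transcribed.
So QilQ is produced and active.
Zn²⁺ is absent, so CilL is inactive.
No repressor is bound and QilQ is active, so *lutT* is transcribed.
→ *lutT* is ON.
3 of the 4 genes are transcribed.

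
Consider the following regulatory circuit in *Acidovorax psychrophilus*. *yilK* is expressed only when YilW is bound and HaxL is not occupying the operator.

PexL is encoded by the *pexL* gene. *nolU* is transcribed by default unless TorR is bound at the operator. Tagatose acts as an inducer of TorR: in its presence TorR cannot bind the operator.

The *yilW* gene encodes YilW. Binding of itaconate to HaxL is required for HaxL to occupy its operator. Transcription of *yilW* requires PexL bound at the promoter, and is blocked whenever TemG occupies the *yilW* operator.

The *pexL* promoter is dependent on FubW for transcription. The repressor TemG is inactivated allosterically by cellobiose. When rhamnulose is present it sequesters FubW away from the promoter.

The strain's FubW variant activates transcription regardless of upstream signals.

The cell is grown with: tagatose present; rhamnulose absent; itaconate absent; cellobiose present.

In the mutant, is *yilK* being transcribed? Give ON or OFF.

ON

Itaconate is absent, so HaxL is inactive.
FubW is constitutively active in this strain.
No repressor is bound and FubW is active, so *pexL* is transcribed.
So PexL is produced and active.
Cellobiose is present, so TemG is inactive.
No repressor is bound and PexL is active, so *yilW* is transcribed.
So YilW is produced and active.
No repressor is bound and YilW is active, so *yilK* is transcribed.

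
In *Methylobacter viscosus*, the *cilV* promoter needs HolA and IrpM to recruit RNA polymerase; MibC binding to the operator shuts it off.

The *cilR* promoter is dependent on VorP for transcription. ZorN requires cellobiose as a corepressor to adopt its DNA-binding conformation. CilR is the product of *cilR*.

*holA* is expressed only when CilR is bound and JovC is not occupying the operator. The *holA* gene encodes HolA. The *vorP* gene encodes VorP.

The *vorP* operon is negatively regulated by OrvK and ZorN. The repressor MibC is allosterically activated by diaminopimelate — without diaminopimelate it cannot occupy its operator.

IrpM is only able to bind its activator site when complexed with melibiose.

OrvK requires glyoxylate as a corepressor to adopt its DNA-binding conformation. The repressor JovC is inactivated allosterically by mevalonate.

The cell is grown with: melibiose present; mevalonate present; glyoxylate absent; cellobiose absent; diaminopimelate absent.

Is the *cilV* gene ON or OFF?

Diaminopimelate is absent, so MibC is inactive.
Mevalonate is present, so JovC is inactive.
Glyoxylate is absent, so OrvK is inactive.
Cellobiose is absent, so ZorN is inactive.
With no repressor bound, *vorP* is transcribed.
So VorP is produced and active.
No repressor is bound and VorP is active, so *cilR* is transcribed.
So CilR is produced and active.
No repressor is bound and CilR is active, so *holA* is transcribed.
So HolA is produced and active.
Melibiose is present, so IrpM is active.
No repressor is bound and HolA and IrpM are active, so *cilV* is transcribed.

ON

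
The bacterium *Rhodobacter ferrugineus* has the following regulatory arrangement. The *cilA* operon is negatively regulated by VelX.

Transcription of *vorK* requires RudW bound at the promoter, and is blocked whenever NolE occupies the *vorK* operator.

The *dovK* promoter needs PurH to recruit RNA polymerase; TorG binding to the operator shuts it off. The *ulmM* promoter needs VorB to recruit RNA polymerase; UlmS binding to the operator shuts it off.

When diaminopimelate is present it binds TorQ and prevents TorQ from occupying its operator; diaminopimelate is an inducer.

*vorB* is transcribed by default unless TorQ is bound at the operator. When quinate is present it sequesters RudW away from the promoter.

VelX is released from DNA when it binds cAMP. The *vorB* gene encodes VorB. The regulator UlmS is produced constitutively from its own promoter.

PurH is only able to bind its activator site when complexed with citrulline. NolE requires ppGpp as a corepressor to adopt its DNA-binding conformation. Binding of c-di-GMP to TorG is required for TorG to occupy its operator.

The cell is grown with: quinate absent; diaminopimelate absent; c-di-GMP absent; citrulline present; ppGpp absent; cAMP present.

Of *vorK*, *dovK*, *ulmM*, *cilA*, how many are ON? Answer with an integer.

3

ppGpp is absent, so NolE is inactive.
Quinate is absent, so RudW is active.
No repressor is bound and RudW is active, so *vorK* is transcribed.
→ *vorK* is ON.
Citrulline is present, so PurH is active.
c-di-GMP is absent, so TorG is inactive.
No repressor is bound and PurH is active, so *dovK* is transcribed.
→ *dovK* is ON.
UlmS is produced constitutively and is active.
Diaminopimelate is absent, so TorQ is active.
With repressor TorQ bound, *vorB* is not transcribed.
So VorB is not produced.
With repressor UlmS bound, *ulmM* is not transcribed.
→ *ulmM* is OFF.
cAMP is present, so VelX is inactive.
With no repressor bound, *cilA* is transcribed.
→ *cilA* is ON.
3 of the 4 genes are transcribed.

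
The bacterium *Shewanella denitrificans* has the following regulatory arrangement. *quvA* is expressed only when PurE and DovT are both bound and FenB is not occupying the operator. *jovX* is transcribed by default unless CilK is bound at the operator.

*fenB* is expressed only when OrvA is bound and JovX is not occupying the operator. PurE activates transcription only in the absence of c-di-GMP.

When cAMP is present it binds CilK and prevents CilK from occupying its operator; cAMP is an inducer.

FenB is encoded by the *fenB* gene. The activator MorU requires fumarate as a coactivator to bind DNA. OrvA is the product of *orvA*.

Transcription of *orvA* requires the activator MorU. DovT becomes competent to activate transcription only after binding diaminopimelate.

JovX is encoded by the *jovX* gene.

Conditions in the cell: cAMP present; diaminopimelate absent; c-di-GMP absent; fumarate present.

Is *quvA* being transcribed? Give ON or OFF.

cAMP is present, so CilK is inactive.
With no repressor bound, *jovX* is transcribed.
So JovX is produced and active.
Fumarate is present, so MorU is active.
No repressor is bound and MorU is active, so *orvA* is transcribed.
So OrvA is produced and active.
With repressor JovX bound, *fenB* is not transcribed.
So FenB is not produced.
c-di-GMP is absent, so PurE is active.
Diaminopimelate is absent, so DovT is inactive.
Required activator DovT is absent, so *quvA* is not transcribed.

OFF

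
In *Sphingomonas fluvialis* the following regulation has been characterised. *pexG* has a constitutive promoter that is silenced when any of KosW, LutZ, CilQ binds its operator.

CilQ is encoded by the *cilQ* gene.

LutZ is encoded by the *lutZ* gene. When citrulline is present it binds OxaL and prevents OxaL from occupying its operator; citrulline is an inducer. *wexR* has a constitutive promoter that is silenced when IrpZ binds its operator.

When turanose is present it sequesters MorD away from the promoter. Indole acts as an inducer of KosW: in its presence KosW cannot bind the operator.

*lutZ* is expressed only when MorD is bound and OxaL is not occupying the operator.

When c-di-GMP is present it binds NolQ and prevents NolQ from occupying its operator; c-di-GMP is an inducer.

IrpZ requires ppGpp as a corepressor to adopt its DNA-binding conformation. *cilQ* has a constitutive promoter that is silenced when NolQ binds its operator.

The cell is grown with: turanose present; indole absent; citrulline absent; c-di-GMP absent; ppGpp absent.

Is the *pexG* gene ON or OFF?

OFF

Indole is absent, so KosW is active.
Turanose is present, so MorD is inactive.
Citrulline is absent, so OxaL is active.
With repressor OxaL bound, *lutZ* is not transcribed.
So LutZ is not produced.
c-di-GMP is absent, so NolQ is active.
With repressor NolQ bound, *cilQ* is not transcribed.
So CilQ is not produced.
With repressor KosW bound, *pexG* is not transcribed.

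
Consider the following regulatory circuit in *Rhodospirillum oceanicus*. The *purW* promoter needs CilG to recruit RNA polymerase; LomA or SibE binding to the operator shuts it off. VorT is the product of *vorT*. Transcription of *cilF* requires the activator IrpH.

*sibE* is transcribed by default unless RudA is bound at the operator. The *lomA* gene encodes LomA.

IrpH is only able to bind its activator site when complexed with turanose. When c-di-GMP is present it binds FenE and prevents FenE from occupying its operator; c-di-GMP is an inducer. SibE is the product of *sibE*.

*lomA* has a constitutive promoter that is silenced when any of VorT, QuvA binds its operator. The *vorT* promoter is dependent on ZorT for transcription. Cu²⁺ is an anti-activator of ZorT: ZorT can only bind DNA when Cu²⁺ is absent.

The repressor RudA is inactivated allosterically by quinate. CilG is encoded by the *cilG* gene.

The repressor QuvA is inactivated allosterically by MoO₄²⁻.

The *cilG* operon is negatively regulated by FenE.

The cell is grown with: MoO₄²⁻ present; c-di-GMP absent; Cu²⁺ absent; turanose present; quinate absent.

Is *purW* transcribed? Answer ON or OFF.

Cu²⁺ is absent, so ZorT is active.
No repressor is bound and ZorT is active, so *vorT* is transcribed.
So VorT is produced and active.
MoO₄²⁻ is present, so QuvA is inactive.
With repressor VorT bound, *lomA* is not transcribed.
So LomA is not produced.
Quinate is absent, so RudA is active.
With repressor RudA bound, *sibE* is not transcribed.
So SibE is not produced.
c-di-GMP is absent, so FenE is active.
With repressor FenE bound, *cilG* is not transcribed.
So CilG is not produced.
Required activator CilG is absent, so *purW* is not transcribed.

OFF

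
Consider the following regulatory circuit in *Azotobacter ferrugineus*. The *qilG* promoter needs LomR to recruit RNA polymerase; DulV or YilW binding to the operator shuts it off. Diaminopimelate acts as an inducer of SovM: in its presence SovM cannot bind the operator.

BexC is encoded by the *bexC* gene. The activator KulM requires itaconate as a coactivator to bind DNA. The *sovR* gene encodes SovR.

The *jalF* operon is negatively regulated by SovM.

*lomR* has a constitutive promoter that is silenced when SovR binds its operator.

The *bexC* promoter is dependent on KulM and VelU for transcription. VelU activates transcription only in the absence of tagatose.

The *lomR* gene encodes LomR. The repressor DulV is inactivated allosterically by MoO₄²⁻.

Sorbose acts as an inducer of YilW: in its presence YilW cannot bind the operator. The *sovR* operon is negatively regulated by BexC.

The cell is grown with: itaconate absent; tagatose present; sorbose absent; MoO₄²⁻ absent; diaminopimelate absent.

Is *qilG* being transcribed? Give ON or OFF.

OFF

MoO₄²⁻ is absent, so DulV is active.
Sorbose is absent, so YilW is active.
Itaconate is absent, so KulM is inactive.
Tagatose is present, so VelU is inactive.
Required activator KulM is absent, so *bexC* is not transcribed.
So BexC is not produced.
With no repressor bound, *sovR* is transcribed.
So SovR is produced and active.
With repressor SovR bound, *lomR* is not transcribed.
So LomR is not produced.
With repressor DulV bound, *qilG* is not transcribed.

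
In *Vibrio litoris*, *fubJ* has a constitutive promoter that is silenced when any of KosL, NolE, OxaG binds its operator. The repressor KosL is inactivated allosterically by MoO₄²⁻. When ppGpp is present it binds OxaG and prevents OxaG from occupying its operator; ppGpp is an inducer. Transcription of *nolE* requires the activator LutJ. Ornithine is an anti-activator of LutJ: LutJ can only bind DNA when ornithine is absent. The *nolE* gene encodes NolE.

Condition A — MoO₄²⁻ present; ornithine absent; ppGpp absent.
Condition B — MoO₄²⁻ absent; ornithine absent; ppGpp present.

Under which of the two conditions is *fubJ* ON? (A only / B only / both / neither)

Condition A:
MoO₄²⁻ is present, so KosL is inactive.
Ornithine is absent, so LutJ is active.
No repressor is bound and LutJ is active, so *nolE* is transcribed.
So NolE is produced and active.
ppGpp is absent, so OxaG is active.
With repressor NolE bound, *fubJ* is not transcribed.
→ *fubJ* is OFF in A.
Condition B:
MoO₄²⁻ is absent, so KosL is active.
Ornithine is absent, so LutJ is active.
No repressor is bound and LutJ is active, so *nolE* is transcribed.
So NolE is produced and active.
ppGpp is present, so OxaG is inactive.
With repressor KosL bound, *fubJ* is not transcribed.
→ *fubJ* is OFF in B.

neither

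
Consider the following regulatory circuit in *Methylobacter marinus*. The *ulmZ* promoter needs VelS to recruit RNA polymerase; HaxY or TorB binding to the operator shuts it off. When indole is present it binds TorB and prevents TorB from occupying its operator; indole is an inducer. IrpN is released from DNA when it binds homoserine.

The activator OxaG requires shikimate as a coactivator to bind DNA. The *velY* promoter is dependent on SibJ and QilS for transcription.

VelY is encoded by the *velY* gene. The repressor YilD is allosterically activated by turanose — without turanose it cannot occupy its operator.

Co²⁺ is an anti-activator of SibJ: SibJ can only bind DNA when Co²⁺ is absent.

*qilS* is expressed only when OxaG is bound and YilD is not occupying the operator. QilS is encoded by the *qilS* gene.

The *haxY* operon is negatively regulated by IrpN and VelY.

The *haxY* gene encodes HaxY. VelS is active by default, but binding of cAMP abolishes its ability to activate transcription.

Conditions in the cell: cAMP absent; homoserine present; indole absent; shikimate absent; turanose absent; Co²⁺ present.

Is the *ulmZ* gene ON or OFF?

OFF

cAMP is absent, so VelS is active.
Homoserine is present, so IrpN is inactive.
Co²⁺ is present, so SibJ is inactive.
Shikimate is absent, so OxaG is inactive.
Turanose is absent, so YilD is inactive.
Required activator OxaG is absent, so *qilS* is not transcribed.
So QilS is not produced.
Required activator SibJ is absent, so *velY* is not transcribed.
So VelY is not produced.
With no repressor bound, *haxY* is transcribed.
So HaxY is produced and active.
Indole is absent, so TorB is active.
With repressor HaxY bound, *ulmZ* is not transcribed.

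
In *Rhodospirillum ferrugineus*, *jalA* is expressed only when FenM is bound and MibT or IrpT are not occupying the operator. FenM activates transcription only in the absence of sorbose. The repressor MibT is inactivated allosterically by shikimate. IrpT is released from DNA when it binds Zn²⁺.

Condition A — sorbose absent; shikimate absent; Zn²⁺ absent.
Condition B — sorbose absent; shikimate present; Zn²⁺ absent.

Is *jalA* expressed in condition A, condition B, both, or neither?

Condition A:
Sorbose is absent, so FenM is active.
Shikimate is absent, so MibT is active.
Zn²⁺ is absent, so IrpT is active.
With repressor MibT bound, *jalA* is not transcribed.
→ *jalA* is OFF in A.
Condition B:
Sorbose is absent, so FenM is active.
Shikimate is present, so MibT is inactive.
Zn²⁺ is absent, so IrpT is active.
With repressor IrpT bound, *jalA* is not transcribed.
→ *jalA* is OFF in B.

neither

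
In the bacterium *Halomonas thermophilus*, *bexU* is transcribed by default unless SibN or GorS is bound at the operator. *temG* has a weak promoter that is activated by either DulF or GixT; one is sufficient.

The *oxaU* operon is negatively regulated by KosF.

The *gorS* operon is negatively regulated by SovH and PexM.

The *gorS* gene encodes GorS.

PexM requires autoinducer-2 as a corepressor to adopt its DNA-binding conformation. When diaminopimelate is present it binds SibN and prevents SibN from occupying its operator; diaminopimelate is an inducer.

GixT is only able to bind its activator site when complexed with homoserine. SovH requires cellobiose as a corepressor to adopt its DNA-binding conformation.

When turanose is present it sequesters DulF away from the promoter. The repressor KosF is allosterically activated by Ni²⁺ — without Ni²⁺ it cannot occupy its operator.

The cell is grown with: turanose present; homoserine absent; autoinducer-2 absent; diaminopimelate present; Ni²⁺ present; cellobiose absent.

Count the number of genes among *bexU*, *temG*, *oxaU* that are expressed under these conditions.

Diaminopimelate is present, so SibN is inactive.
Cellobiose is absent, so SovH is inactive.
Autoinducer-2 is absent, so PexM is inactive.
With no repressor bound, *gorS* is transcribed.
So GorS is produced and active.
With repressor GorS bound, *bexU* is not transcribed.
→ *bexU* is OFF.
Turanose is present, so DulF is inactive.
Homoserine is absent, so GixT is inactive.
No activator is available at the *temG* promoter, so *temG* is not transcribed.
→ *temG* is OFF.
Ni²⁺ is present, so KosF is active.
With repressor KosF bound, *oxaU* is not transcribed.
→ *oxaU* is OFF.
0 of the 3 genes are transcribed.

0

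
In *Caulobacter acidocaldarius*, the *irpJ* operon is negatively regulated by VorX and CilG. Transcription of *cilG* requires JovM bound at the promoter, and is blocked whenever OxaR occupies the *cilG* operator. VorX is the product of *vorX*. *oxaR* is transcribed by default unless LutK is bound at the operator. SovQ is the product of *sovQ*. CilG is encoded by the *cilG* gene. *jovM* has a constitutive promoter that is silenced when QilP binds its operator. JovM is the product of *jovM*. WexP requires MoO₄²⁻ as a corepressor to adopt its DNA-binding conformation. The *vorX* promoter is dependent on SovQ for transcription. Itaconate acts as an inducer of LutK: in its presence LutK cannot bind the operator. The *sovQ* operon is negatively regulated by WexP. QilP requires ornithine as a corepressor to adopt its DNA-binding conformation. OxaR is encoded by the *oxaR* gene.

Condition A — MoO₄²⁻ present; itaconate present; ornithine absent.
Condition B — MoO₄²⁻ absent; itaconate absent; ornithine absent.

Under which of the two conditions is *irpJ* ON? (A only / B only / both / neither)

Condition A:
MoO₄²⁻ is present, so WexP is active.
With repressor WexP bound, *sovQ* is not transcribed.
So SovQ is not produced.
Required activator SovQ is absent, so *vorX* is not transcribed.
So VorX is not produced.
Itaconate is present, so LutK is inactive.
With no repressor bound, *oxaR* is transcribed.
So OxaR is produced and active.
Ornithine is absent, so QilP is inactive.
With no repressor bound, *jovM* is transcribed.
So JovM is produced and active.
With repressor OxaR bound, *cilG* is not transcribed.
So CilG is not produced.
With no repressor bound, *irpJ* is transcribed.
→ *irpJ* is ON in A.
Condition B:
MoO₄²⁻ is absent, so WexP is inactive.
With no repressor bound, *sovQ* is transcribed.
So SovQ is produced and active.
No repressor is bound and SovQ is active, so *vorX* is transcribed.
So VorX is produced and active.
Itaconate is absent, so LutK is active.
With repressor LutK bound, *oxaR* is not transcribed.
So OxaR is not produced.
Ornithine is absent, so QilP is inactive.
With no repressor bound, *jovM* is transcribed.
So JovM is produced and active.
No repressor is bound and JovM is active, so *cilG* is transcribed.
So CilG is produced and active.
With repressor VorX bound, *irpJ* is not transcribed.
→ *irpJ* is OFF in B.

A only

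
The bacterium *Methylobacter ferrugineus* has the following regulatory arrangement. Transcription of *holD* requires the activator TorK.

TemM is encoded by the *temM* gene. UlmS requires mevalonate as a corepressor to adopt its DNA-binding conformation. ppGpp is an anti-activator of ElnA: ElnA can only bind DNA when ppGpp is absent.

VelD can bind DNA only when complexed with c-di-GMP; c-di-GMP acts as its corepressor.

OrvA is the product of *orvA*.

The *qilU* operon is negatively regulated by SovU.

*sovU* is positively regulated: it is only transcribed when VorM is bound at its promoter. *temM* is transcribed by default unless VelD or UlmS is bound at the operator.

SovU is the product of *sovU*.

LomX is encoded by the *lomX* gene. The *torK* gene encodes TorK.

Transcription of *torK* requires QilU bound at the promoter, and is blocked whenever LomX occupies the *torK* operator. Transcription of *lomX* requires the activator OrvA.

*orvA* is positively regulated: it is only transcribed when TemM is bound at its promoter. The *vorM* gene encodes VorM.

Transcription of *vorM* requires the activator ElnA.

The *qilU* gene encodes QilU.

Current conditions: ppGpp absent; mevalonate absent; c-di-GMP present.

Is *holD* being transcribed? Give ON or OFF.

OFF

ppGpp is absent, so ElnA is active.
No repressor is bound and ElnA is active, so *vorM* is transcribed.
So VorM is produced and active.
No repressor is bound and VorM is active, so *sovU* is transcribed.
So SovU is produced and active.
With repressor SovU bound, *qilU* is not transcribed.
So QilU is not produced.
c-di-GMP is present, so VelD is active.
Mevalonate is absent, so UlmS is inactive.
With repressor VelD bound, *temM* is not transcribed.
So TemM is not produced.
Required activator TemM is absent, so *orvA* is not transcribed.
So OrvA is not produced.
Required activator OrvA is absent, so *lomX* is not transcribed.
So LomX is not produced.
Required activator QilU is absent, so *torK* is not transcribed.
So TorK is not produced.
Required activator TorK is absent, so *holD* is not transcribed.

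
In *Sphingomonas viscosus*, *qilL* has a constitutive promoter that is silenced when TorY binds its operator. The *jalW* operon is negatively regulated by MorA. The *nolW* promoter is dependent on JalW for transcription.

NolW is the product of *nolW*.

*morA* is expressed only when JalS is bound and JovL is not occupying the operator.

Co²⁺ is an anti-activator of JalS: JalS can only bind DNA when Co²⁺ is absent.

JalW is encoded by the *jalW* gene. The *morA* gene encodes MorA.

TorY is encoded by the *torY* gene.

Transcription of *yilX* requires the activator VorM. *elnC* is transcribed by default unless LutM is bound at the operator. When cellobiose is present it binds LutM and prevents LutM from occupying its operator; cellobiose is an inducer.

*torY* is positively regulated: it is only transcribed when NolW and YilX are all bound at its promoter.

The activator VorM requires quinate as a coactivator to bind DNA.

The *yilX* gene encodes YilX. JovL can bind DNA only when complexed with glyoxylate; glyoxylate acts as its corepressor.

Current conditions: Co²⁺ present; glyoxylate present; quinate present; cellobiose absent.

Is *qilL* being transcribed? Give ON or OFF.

OFF

Glyoxylate is present, so JovL is active.
Co²⁺ is present, so JalS is inactive.
With repressor JovL bound, *morA* is not transcribed.
So MorA is not produced.
With no repressor bound, *jalW* is transcribed.
So JalW is produced and active.
No repressor is bound and JalW is active, so *nolW* is transcribed.
So NolW is produced and active.
Quinate is present, so VorM is active.
No repressor is bound and VorM is active, so *yilX* is transcribed.
So YilX is produced and active.
No repressor is bound and NolW and YilX are active, so *torY* is transcribed.
So TorY is produced and active.
With repressor TorY bound, *qilL* is not transcribed.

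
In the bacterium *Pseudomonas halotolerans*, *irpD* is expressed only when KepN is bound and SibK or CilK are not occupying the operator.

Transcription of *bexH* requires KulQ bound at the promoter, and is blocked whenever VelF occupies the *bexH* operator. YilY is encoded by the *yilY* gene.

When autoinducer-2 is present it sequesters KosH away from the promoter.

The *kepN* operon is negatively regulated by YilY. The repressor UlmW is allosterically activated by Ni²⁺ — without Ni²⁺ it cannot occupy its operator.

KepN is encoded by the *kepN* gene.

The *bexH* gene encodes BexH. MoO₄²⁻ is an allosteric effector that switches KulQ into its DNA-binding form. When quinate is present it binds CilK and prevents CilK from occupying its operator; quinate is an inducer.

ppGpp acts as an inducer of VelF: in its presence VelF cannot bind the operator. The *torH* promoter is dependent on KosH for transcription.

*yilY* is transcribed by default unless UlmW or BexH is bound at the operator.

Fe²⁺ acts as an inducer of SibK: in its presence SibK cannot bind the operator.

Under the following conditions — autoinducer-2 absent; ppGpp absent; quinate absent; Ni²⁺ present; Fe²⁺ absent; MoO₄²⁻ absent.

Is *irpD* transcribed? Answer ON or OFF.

OFF

Fe²⁺ is absent, so SibK is active.
Quinate is absent, so CilK is active.
Ni²⁺ is present, so UlmW is active.
MoO₄²⁻ is absent, so KulQ is inactive.
ppGpp is absent, so VelF is active.
With repressor VelF bound, *bexH* is not transcribed.
So BexH is not produced.
With repressor UlmW bound, *yilY* is not transcribed.
So YilY is not produced.
With no repressor bound, *kepN* is transcribed.
So KepN is produced and active.
With repressor SibK bound, *irpD* is not transcribed.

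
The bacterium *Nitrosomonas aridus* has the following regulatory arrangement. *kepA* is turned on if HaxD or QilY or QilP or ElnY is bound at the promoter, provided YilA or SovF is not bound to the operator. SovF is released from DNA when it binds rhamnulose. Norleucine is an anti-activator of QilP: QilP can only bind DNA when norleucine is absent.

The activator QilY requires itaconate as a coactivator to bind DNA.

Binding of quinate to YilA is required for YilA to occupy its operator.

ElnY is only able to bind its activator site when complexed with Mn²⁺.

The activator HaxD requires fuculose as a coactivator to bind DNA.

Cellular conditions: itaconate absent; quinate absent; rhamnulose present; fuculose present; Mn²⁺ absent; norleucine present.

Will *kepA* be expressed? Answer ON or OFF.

Fuculose is present, so HaxD is active.
Itaconate is absent, so QilY is inactive.
Norleucine is present, so QilP is inactive.
Quinate is absent, so YilA is inactive.
Rhamnulose is present, so SovF is inactive.
Mn²⁺ is absent, so ElnY is inactive.
Activator HaxD is present, so *kepA* is transcribed.

ON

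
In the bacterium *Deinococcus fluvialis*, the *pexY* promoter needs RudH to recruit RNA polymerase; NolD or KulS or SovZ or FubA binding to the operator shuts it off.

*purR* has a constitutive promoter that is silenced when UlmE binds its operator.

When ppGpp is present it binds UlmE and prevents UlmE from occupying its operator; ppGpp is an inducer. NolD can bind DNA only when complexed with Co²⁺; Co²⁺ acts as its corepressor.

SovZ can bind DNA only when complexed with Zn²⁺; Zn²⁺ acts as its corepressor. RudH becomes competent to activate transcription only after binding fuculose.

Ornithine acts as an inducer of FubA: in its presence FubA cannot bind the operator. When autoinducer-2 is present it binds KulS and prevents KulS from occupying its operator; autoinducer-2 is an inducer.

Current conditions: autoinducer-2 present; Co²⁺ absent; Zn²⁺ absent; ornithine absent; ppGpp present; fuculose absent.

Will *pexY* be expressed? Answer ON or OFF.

OFF

Co²⁺ is absent, so NolD is inactive.
Fuculose is absent, so RudH is inactive.
Autoinducer-2 is present, so KulS is inactive.
Zn²⁺ is absent, so SovZ is inactive.
Ornithine is absent, so FubA is active.
With repressor FubA bound, *pexY* is not transcribed.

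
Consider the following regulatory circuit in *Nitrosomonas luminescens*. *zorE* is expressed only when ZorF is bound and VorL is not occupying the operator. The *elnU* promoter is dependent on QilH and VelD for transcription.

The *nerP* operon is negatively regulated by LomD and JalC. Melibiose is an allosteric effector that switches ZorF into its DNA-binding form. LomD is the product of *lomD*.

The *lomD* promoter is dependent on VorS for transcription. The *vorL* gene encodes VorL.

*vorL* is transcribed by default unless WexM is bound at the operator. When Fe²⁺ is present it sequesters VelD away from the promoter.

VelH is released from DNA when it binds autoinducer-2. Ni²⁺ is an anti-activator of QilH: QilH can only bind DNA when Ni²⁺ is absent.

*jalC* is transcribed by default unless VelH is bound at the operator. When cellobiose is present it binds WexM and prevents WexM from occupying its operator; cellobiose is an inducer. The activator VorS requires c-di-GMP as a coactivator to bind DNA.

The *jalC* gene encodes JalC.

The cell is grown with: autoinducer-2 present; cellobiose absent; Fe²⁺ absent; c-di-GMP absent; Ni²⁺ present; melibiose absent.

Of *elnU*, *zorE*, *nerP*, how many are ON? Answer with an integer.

Ni²⁺ is present, so QilH is inactive.
Fe²⁺ is absent, so VelD is active.
Required activator QilH is absent, so *elnU* is not transcribed.
→ *elnU* is OFF.
Cellobiose is absent, so WexM is active.
With repressor WexM bound, *vorL* is not transcribed.
So VorL is not produced.
Melibiose is absent, so ZorF is inactive.
Required activator ZorF is absent, so *zorE* is not transcribed.
→ *zorE* is OFF.
c-di-GMP is absent, so VorS is inactive.
Required activator VorS is absent, so *lomD* is not transcribed.
So LomD is not produced.
Autoinducer-2 is present, so VelH is inactive.
With no repressor bound, *jalC* is transcribed.
So JalC is produced and active.
With repressor JalC bound, *nerP* is not transcribed.
→ *nerP* is OFF.
0 of the 3 genes are transcribed.

0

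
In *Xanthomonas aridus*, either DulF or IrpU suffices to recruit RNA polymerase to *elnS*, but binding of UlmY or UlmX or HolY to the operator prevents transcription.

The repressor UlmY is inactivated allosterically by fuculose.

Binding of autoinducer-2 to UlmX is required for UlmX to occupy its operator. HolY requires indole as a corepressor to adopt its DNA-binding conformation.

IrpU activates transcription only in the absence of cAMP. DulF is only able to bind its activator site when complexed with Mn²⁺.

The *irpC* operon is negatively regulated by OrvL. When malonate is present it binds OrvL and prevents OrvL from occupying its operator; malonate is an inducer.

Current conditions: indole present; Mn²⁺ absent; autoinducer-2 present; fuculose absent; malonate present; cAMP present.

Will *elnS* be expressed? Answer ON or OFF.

Fuculose is absent, so UlmY is active.
Autoinducer-2 is present, so UlmX is active.
Indole is present, so HolY is active.
Mn²⁺ is absent, so DulF is inactive.
cAMP is present, so IrpU is inactive.
With repressor UlmY bound, *elnS* is not transcribed.

OFF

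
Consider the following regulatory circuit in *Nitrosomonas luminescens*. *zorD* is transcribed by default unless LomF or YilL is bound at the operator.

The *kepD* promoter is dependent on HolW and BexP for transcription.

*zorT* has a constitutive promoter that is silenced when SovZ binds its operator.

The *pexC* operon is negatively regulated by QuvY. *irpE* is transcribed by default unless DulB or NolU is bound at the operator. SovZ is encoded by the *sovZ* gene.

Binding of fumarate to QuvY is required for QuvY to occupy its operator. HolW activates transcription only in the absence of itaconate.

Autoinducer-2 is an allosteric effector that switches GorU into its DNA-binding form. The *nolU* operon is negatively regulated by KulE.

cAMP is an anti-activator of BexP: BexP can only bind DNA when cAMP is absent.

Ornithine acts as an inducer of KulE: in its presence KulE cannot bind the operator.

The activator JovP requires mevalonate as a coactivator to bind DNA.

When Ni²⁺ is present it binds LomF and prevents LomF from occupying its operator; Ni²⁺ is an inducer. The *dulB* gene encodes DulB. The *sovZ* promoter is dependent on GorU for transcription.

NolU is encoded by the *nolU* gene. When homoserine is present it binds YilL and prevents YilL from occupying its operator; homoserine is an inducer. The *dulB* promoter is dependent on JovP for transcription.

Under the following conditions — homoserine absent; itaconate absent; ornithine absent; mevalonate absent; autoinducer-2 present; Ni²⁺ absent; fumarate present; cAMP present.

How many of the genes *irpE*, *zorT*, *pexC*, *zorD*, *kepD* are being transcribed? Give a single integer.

1

Mevalonate is absent, so JovP is inactive.
Required activator JovP is absent, so *dulB* is not transcribed.
So DulB is not produced.
Ornithine is absent, so KulE is active.
With repressor KulE bound, *nolU* is not transcribed.
So NolU is not produced.
With no repressor bound, *irpE* is transcribed.
→ *irpE* is ON.
Autoinducer-2 is present, so GorU is active.
No repressor is bound and GorU is active, so *sovZ* is transcribed.
So SovZ is produced and active.
With repressor SovZ bound, *zorT* is not transcribed.
→ *zorT* is OFF.
Fumarate is present, so QuvY is active.
With repressor QuvY bound, *pexC* is not transcribed.
→ *pexC* is OFF.
Ni²⁺ is absent, so LomF is active.
Homoserine is absent, so YilL is active.
With repressor LomF bound, *zorD* is not transcribed.
→ *zorD* is OFF.
Itaconate is absent, so HolW is active.
cAMP is present, so BexP is inactive.
Required activator BexP is absent, so *kepD* is not transcribed.
→ *kepD* is OFF.
1 of the 5 genes is transcribed.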